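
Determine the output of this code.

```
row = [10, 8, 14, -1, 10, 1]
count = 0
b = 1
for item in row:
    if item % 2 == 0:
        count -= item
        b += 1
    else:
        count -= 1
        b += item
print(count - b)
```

-49

item=10: even, count = 0-10 = -10; b=2
item=8: even, count = (-10)-8 = -18; b=3
item=14: even, count = (-18)-14 = -32; b=4
item=-1: not even, count = (-32)-1 = -33; b=3
item=10: even, count = (-33)-10 = -43; b=4
item=1: not even, count = (-43)-1 = -44; b=5
count-b = (-44)-5 = -49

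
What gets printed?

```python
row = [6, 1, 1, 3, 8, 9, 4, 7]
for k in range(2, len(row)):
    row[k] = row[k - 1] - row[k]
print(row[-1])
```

-31

k=2: row[2] = 1-1 = 0 → [6, 1, 0, 3, 8, 9, 4, 7]
k=3: row[3] = 0-3 = -3 → [6, 1, 0, -3, 8, 9, 4, 7]
k=4: row[4] = (-3)-8 = -11 → [6, 1, 0, -3, -11, 9, 4, 7]
k=5: row[5] = (-11)-9 = -20 → [6, 1, 0, -3, -11, -20, 4, 7]
k=6: row[6] = (-20)-4 = -24 → [6, 1, 0, -3, -11, -20, -24, 7]
k=7: row[7] = (-24)-7 = -31 → [6, 1, 0, -3, -11, -20, -24, -31]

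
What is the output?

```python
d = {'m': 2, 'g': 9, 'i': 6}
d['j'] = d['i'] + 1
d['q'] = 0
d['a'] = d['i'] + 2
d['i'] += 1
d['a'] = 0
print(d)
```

{'m': 2, 'g': 9, 'i': 7, 'j': 7, 'q': 0, 'a': 0}

d['j'] = d['i']+1 = 7 → {'m': 2, 'g': 9, 'i': 6, 'j': 7}
d['q'] = 0 → {'m': 2, 'g': 9, 'i': 6, 'j': 7, 'q': 0}
d['a'] = d['i']+2 = 8 → {'m': 2, 'g': 9, 'i': 6, 'j': 7, 'q': 0, 'a': 8}
d['i'] = 6+1 = 7 → {'m': 2, 'g': 9, 'i': 7, 'j': 7, 'q': 0, 'a': 8}
d['a'] = 0 → {'m': 2, 'g': 9, 'i': 7, 'j': 7, 'q': 0, 'a': 0}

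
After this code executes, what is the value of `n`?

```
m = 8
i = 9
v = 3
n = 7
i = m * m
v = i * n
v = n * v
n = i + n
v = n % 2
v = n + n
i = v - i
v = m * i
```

i = 8*8 = 64
v = 64*7 = 448
v = 7*448 = 3136
n = 64+7 = 71
v = 71%2 = 1
v = 71+71 = 142
i = 142-64 = 78
v = 8*78 = 624

71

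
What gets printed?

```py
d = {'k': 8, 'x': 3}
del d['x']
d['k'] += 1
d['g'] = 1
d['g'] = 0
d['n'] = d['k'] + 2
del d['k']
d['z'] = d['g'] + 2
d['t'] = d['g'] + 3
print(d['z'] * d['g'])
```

del 'x' → {'k': 8}
d['k'] = 8+1 = 9 → {'k': 9}
d['g'] = 1 → {'k': 9, 'g': 1}
d['g'] = 0 → {'k': 9, 'g': 0}
d['n'] = d['k']+2 = 11 → {'k': 9, 'g': 0, 'n': 11}
del 'k' → {'g': 0, 'n': 11}
d['z'] = d['g']+2 = 2 → {'g': 0, 'n': 11, 'z': 2}
d['t'] = d['g']+3 = 3 → {'g': 0, 'n': 11, 'z': 2, 't': 3}
d['z']*d['g'] = 2*0 = 0

0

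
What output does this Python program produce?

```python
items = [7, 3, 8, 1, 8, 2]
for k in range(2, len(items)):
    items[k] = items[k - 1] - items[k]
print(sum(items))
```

-31

k=2: items[2] = 3-8 = -5 → [7, 3, -5, 1, 8, 2]
k=3: items[3] = (-5)-1 = -6 → [7, 3, -5, -6, 8, 2]
k=4: items[4] = (-6)-8 = -14 → [7, 3, -5, -6, -14, 2]
k=5: items[5] = (-14)-2 = -16 → [7, 3, -5, -6, -14, -16]
sum = -31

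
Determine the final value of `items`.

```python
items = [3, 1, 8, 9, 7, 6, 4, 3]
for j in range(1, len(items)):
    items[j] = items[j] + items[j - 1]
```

j=1: items[1] = 1+3 = 4 → [3, 4, 8, 9, 7, 6, 4, 3]
j=2: items[2] = 8+4 = 12 → [3, 4, 12, 9, 7, 6, 4, 3]
j=3: items[3] = 9+12 = 21 → [3, 4, 12, 21, 7, 6, 4, 3]
j=4: items[4] = 7+21 = 28 → [3, 4, 12, 21, 28, 6, 4, 3]
j=5: items[5] = 6+28 = 34 → [3, 4, 12, 21, 28, 34, 4, 3]
j=6: items[6] = 4+34 = 38 → [3, 4, 12, 21, 28, 34, 38, 3]
j=7: items[7] = 3+38 = 41 → [3, 4, 12, 21, 28, 34, 38, 41]

[3, 4, 12, 21, 28, 34, 38, 41]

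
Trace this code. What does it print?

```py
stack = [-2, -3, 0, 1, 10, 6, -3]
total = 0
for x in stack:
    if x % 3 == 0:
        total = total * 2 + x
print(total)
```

-15

x=-2: not %3==0
x=-3: %3==0, total = 0*2+(-3) = -3
x=0: %3==0, total = (-3)*2+0 = -6
x=1: not %3==0
x=10: not %3==0
x=6: %3==0, total = (-6)*2+6 = -6
x=-3: %3==0, total = (-6)*2+(-3) = -15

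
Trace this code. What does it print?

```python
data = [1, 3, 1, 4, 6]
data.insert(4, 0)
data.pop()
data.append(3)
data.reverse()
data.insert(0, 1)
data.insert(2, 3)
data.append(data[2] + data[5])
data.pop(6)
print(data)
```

[1, 3, 3, 0, 4, 1, 1, 4]

insert 0 at 4 → [1, 3, 1, 4, 0, 6]
pop() removes 6 → [1, 3, 1, 4, 0]
append 3 → [1, 3, 1, 4, 0, 3]
reverse → [3, 0, 4, 1, 3, 1]
insert 1 at 0 → [1, 3, 0, 4, 1, 3, 1]
insert 3 at 2 → [1, 3, 3, 0, 4, 1, 3, 1]
append data[2]+data[5] = 3+1 = 4 → [1, 3, 3, 0, 4, 1, 3, 1, 4]
pop(6) removes 3 → [1, 3, 3, 0, 4, 1, 1, 4]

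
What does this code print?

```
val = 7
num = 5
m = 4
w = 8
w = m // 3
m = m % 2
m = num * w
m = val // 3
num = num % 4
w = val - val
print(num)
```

w = 4//3 = 1
m = 4%2 = 0
m = 5*1 = 5
m = 7//3 = 2
num = 5%4 = 1
w = 7-7 = 0

1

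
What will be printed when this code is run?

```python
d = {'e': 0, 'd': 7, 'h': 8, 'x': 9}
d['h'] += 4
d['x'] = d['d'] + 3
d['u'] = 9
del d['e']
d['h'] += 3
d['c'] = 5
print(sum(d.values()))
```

46

d['h'] = 8+4 = 12 → {'e': 0, 'd': 7, 'h': 12, 'x': 9}
d['x'] = d['d']+3 = 10 → {'e': 0, 'd': 7, 'h': 12, 'x': 10}
d['u'] = 9 → {'e': 0, 'd': 7, 'h': 12, 'x': 10, 'u': 9}
del 'e' → {'d': 7, 'h': 12, 'x': 10, 'u': 9}
d['h'] = 12+3 = 15 → {'d': 7, 'h': 15, 'x': 10, 'u': 9}
d['c'] = 5 → {'d': 7, 'h': 15, 'x': 10, 'u': 9, 'c': 5}
sum of values = 46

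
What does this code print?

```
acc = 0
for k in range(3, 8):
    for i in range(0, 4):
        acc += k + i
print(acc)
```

130

k=3,i=0: acc = 0+3 = 3
k=3,i=1: acc = 3+4 = 7
k=3,i=2: acc = 7+5 = 12
k=3,i=3: acc = 12+6 = 18
k=4,i=0: acc = 18+4 = 22
k=4,i=1: acc = 22+5 = 27
k=4,i=2: acc = 27+6 = 33
k=4,i=3: acc = 33+7 = 40
k=5,i=0: acc = 40+5 = 45
k=5,i=1: acc = 45+6 = 51
k=5,i=2: acc = 51+7 = 58
k=5,i=3: acc = 58+8 = 66
k=6,i=0: acc = 66+6 = 72
k=6,i=1: acc = 72+7 = 79
k=6,i=2: acc = 79+8 = 87
k=6,i=3: acc = 87+9 = 96
k=7,i=0: acc = 96+7 = 103
k=7,i=1: acc = 103+8 = 111
k=7,i=2: acc = 111+9 = 120
k=7,i=3: acc = 120+10 = 130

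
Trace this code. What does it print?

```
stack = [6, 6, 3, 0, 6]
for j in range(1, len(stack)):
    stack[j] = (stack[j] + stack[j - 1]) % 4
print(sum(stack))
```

j=1: stack[1] = (6+6)%4 = 0 → [6, 0, 3, 0, 6]
j=2: stack[2] = (3+0)%4 = 3 → [6, 0, 3, 0, 6]
j=3: stack[3] = (0+3)%4 = 3 → [6, 0, 3, 3, 6]
j=4: stack[4] = (6+3)%4 = 1 → [6, 0, 3, 3, 1]
sum = 13

13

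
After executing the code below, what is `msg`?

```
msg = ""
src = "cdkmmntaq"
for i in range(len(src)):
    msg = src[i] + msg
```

'qatnmmkdc'

i=0: prepend 'c' → 'c'
i=1: prepend 'd' → 'dc'
i=2: prepend 'k' → 'kdc'
i=3: prepend 'm' → 'mkdc'
i=4: prepend 'm' → 'mmkdc'
i=5: prepend 'n' → 'nmmkdc'
i=6: prepend 't' → 'tnmmkdc'
i=7: prepend 'a' → 'atnmmkdc'
i=8: prepend 'q' → 'qatnmmkdc'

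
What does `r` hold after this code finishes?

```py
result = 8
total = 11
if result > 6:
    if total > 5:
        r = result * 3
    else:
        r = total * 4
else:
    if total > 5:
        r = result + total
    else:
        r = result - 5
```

24

result=8, total=11
result > 6 is True; total > 5 is True
→ r = result * 3 = 24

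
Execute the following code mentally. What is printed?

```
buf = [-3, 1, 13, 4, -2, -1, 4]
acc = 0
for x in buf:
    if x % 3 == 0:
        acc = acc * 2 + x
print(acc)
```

x=-3: %3==0, acc = 0*2+(-3) = -3
x=1: not %3==0
x=13: not %3==0
x=4: not %3==0
x=-2: not %3==0
x=-1: not %3==0
x=4: not %3==0

-3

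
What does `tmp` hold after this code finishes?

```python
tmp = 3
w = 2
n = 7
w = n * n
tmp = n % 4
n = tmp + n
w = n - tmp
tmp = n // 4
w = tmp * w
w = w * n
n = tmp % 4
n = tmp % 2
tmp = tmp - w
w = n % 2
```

w = 7*7 = 49
tmp = 7%4 = 3
n = 3+7 = 10
w = 10-3 = 7
tmp = 10//4 = 2
w = 2*7 = 14
w = 14*10 = 140
n = 2%4 = 2
n = 2%2 = 0
tmp = 2-140 = -138
w = 0%2 = 0

-138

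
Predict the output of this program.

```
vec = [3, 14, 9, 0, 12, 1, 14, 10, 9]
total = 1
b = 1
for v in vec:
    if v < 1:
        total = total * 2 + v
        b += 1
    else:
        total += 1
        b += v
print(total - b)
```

v=3: not <1, total = 1+1 = 2; b=4
v=14: not <1, total = 2+1 = 3; b=18
v=9: not <1, total = 3+1 = 4; b=27
v=0: <1, total = 4*2+0 = 8; b=28
v=12: not <1, total = 8+1 = 9; b=40
v=1: not <1, total = 9+1 = 10; b=41
v=14: not <1, total = 10+1 = 11; b=55
v=10: not <1, total = 11+1 = 12; b=65
v=9: not <1, total = 12+1 = 13; b=74
total-b = 13-74 = -61

-61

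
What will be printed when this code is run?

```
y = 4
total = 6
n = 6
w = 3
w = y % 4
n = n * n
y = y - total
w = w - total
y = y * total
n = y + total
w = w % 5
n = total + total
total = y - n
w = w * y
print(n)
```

12

w = 4%4 = 0
n = 6*6 = 36
y = 4-6 = -2
w = 0-6 = -6
y = (-2)*6 = -12
n = (-12)+6 = -6
w = (-6)%5 = 4
n = 6+6 = 12
total = (-12)-12 = -24
w = 4*(-12) = -48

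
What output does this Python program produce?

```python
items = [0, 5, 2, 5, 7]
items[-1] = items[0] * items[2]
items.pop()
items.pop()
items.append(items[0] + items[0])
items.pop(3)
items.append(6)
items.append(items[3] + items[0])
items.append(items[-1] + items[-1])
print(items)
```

items[-1] = items[0]*items[2] = 0*2 = 0 → [0, 5, 2, 5, 0]
pop() removes 0 → [0, 5, 2, 5]
pop() removes 5 → [0, 5, 2]
append items[0]+items[0] = 0+0 = 0 → [0, 5, 2, 0]
pop(3) removes 0 → [0, 5, 2]
append 6 → [0, 5, 2, 6]
append items[3]+items[0] = 6+0 = 6 → [0, 5, 2, 6, 6]
append items[-1]+items[-1] = 6+6 = 12 → [0, 5, 2, 6, 6, 12]

[0, 5, 2, 6, 6, 12]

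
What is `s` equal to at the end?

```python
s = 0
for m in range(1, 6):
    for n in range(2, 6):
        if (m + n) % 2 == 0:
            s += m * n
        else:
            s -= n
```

74

m=1,n=2: odd sum, s = 0-2 = -2
m=1,n=3: even sum, s = (-2)+3 = 1
m=1,n=4: odd sum, s = 1-4 = -3
m=1,n=5: even sum, s = (-3)+5 = 2
m=2,n=2: even sum, s = 2+4 = 6
m=2,n=3: odd sum, s = 6-3 = 3
m=2,n=4: even sum, s = 3+8 = 11
m=2,n=5: odd sum, s = 11-5 = 6
m=3,n=2: odd sum, s = 6-2 = 4
m=3,n=3: even sum, s = 4+9 = 13
m=3,n=4: odd sum, s = 13-4 = 9
m=3,n=5: even sum, s = 9+15 = 24
m=4,n=2: even sum, s = 24+8 = 32
m=4,n=3: odd sum, s = 32-3 = 29
m=4,n=4: even sum, s = 29+16 = 45
m=4,n=5: odd sum, s = 45-5 = 40
m=5,n=2: odd sum, s = 40-2 = 38
m=5,n=3: even sum, s = 38+15 = 53
m=5,n=4: odd sum, s = 53-4 = 49
m=5,n=5: even sum, s = 49+25 = 74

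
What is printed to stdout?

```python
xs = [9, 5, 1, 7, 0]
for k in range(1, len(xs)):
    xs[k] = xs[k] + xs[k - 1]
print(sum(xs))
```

k=1: xs[1] = 5+9 = 14 → [9, 14, 1, 7, 0]
k=2: xs[2] = 1+14 = 15 → [9, 14, 15, 7, 0]
k=3: xs[3] = 7+15 = 22 → [9, 14, 15, 22, 0]
k=4: xs[4] = 0+22 = 22 → [9, 14, 15, 22, 22]
sum = 82

82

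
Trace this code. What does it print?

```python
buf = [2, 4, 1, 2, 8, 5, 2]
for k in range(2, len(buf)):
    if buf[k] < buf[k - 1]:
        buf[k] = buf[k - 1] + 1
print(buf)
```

[2, 4, 5, 6, 8, 9, 10]

k=2: 1<4, buf[2] = 4+1 = 5 → [2, 4, 5, 2, 8, 5, 2]
k=3: 2<5, buf[3] = 5+1 = 6 → [2, 4, 5, 6, 8, 5, 2]
k=4: 8>=6, unchanged → [2, 4, 5, 6, 8, 5, 2]
k=5: 5<8, buf[5] = 8+1 = 9 → [2, 4, 5, 6, 8, 9, 2]
k=6: 2<9, buf[6] = 9+1 = 10 → [2, 4, 5, 6, 8, 9, 10]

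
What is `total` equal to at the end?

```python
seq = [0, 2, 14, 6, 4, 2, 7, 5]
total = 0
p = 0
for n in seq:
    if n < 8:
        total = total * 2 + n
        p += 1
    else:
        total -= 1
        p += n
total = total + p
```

n=0: <8, total = 0*2+0 = 0; p=1
n=2: <8, total = 0*2+2 = 2; p=2
n=14: not <8, total = 2-1 = 1; p=16
n=6: <8, total = 1*2+6 = 8; p=17
n=4: <8, total = 8*2+4 = 20; p=18
n=2: <8, total = 20*2+2 = 42; p=19
n=7: <8, total = 42*2+7 = 91; p=20
n=5: <8, total = 91*2+5 = 187; p=21
total+p = 187+21 = 208

208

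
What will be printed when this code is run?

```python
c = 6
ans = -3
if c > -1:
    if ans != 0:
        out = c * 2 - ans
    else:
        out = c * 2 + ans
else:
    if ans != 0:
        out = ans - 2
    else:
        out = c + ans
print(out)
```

c=6, ans=-3
c > -1 is True; ans != 0 is True
→ out = c * 2 - ans = 15

15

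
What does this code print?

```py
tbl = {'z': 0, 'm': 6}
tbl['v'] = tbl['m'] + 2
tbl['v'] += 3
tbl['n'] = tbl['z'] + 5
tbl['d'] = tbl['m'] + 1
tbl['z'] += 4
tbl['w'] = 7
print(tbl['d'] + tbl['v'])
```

tbl['v'] = tbl['m']+2 = 8 → {'z': 0, 'm': 6, 'v': 8}
tbl['v'] = 8+3 = 11 → {'z': 0, 'm': 6, 'v': 11}
tbl['n'] = tbl['z']+5 = 5 → {'z': 0, 'm': 6, 'v': 11, 'n': 5}
tbl['d'] = tbl['m']+1 = 7 → {'z': 0, 'm': 6, 'v': 11, 'n': 5, 'd': 7}
tbl['z'] = 0+4 = 4 → {'z': 4, 'm': 6, 'v': 11, 'n': 5, 'd': 7}
tbl['w'] = 7 → {'z': 4, 'm': 6, 'v': 11, 'n': 5, 'd': 7, 'w': 7}
tbl['d']+tbl['v'] = 7+11 = 18

18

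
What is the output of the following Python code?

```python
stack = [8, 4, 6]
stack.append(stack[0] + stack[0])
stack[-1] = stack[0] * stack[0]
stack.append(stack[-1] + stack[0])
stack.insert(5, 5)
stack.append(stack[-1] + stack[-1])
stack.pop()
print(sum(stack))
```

append stack[0]+stack[0] = 8+8 = 16 → [8, 4, 6, 16]
stack[-1] = stack[0]*stack[0] = 8*8 = 64 → [8, 4, 6, 64]
append stack[-1]+stack[0] = 64+8 = 72 → [8, 4, 6, 64, 72]
insert 5 at 5 → [8, 4, 6, 64, 72, 5]
append stack[-1]+stack[-1] = 5+5 = 10 → [8, 4, 6, 64, 72, 5, 10]
pop() removes 10 → [8, 4, 6, 64, 72, 5]
sum = 159

159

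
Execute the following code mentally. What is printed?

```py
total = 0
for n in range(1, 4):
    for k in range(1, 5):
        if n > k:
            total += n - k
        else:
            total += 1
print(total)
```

13

n=1,k=1: not 1>1, total = 0+1 = 1
n=1,k=2: not 1>2, total = 1+1 = 2
n=1,k=3: not 1>3, total = 2+1 = 3
n=1,k=4: not 1>4, total = 3+1 = 4
n=2,k=1: 2>1, total = 4+1 = 5
n=2,k=2: not 2>2, total = 5+1 = 6
n=2,k=3: not 2>3, total = 6+1 = 7
n=2,k=4: not 2>4, total = 7+1 = 8
n=3,k=1: 3>1, total = 8+2 = 10
n=3,k=2: 3>2, total = 10+1 = 11
n=3,k=3: not 3>3, total = 11+1 = 12
n=3,k=4: not 3>4, total = 12+1 = 13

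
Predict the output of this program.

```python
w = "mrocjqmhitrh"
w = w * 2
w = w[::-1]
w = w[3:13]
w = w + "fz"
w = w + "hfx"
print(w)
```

ihmqjcormhfzhfx

repeat ×2 → 'mrocjqmhitrhmrocjqmhitrh'
reverse → 'hrtihmqjcormhrtihmqjcorm'
slice [3:13] → 'ihmqjcormh'
+ 'fz' → 'ihmqjcormhfz'
+ 'hfx' → 'ihmqjcormhfzhfx'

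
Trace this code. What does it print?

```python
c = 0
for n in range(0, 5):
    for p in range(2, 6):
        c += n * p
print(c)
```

140

n=0,p=2: c = 0+0 = 0
n=0,p=3: c = 0+0 = 0
n=0,p=4: c = 0+0 = 0
n=0,p=5: c = 0+0 = 0
n=1,p=2: c = 0+2 = 2
n=1,p=3: c = 2+3 = 5
n=1,p=4: c = 5+4 = 9
n=1,p=5: c = 9+5 = 14
n=2,p=2: c = 14+4 = 18
n=2,p=3: c = 18+6 = 24
n=2,p=4: c = 24+8 = 32
n=2,p=5: c = 32+10 = 42
n=3,p=2: c = 42+6 = 48
n=3,p=3: c = 48+9 = 57
n=3,p=4: c = 57+12 = 69
n=3,p=5: c = 69+15 = 84
n=4,p=2: c = 84+8 = 92
n=4,p=3: c = 92+12 = 104
n=4,p=4: c = 104+16 = 120
n=4,p=5: c = 120+20 = 140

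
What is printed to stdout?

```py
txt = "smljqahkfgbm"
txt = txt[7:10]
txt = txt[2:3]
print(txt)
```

slice [7:10] → 'kfg'
slice [2:3] → 'g'

g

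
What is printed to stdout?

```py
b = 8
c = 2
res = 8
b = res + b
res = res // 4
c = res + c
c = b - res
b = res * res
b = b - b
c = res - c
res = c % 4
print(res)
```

0

b = 8+8 = 16
res = 8//4 = 2
c = 2+2 = 4
c = 16-2 = 14
b = 2*2 = 4
b = 4-4 = 0
c = 2-14 = -12
res = (-12)%4 = 0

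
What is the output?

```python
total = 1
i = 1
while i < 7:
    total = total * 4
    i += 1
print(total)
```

4096

i=1: total = 1*4 = 4
i=2: total = 4*4 = 16
i=3: total = 16*4 = 64
i=4: total = 64*4 = 256
i=5: total = 256*4 = 1024
i=6: total = 1024*4 = 4096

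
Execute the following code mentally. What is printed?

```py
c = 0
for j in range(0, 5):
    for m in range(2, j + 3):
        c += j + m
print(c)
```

j=0,m=2: c = 0+2 = 2
j=1,m=2: c = 2+3 = 5
j=1,m=3: c = 5+4 = 9
j=2,m=2: c = 9+4 = 13
j=2,m=3: c = 13+5 = 18
j=2,m=4: c = 18+6 = 24
j=3,m=2: c = 24+5 = 29
j=3,m=3: c = 29+6 = 35
j=3,m=4: c = 35+7 = 42
j=3,m=5: c = 42+8 = 50
j=4,m=2: c = 50+6 = 56
j=4,m=3: c = 56+7 = 63
j=4,m=4: c = 63+8 = 71
j=4,m=5: c = 71+9 = 80
j=4,m=6: c = 80+10 = 90

90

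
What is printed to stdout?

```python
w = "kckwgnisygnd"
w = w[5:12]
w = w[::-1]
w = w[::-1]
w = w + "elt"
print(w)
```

nisygndelt

slice [5:12] → 'nisygnd'
reverse → 'dngysin'
reverse → 'nisygnd'
+ 'elt' → 'nisygndelt'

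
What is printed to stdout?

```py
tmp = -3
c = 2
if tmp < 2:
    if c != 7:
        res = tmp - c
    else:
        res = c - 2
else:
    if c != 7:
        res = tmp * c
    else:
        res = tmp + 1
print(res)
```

tmp=-3, c=2
tmp < 2 is True; c != 7 is True
→ res = tmp - c = -5

-5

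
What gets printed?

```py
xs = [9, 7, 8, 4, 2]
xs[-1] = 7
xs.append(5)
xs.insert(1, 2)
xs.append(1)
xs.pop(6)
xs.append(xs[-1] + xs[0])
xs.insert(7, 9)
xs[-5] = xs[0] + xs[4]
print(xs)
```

xs[-1] = 7 → [9, 7, 8, 4, 7]
append 5 → [9, 7, 8, 4, 7, 5]
insert 2 at 1 → [9, 2, 7, 8, 4, 7, 5]
append 1 → [9, 2, 7, 8, 4, 7, 5, 1]
pop(6) removes 5 → [9, 2, 7, 8, 4, 7, 1]
append xs[-1]+xs[0] = 1+9 = 10 → [9, 2, 7, 8, 4, 7, 1, 10]
insert 9 at 7 → [9, 2, 7, 8, 4, 7, 1, 9, 10]
xs[-5] = xs[0]+xs[4] = 9+4 = 13 → [9, 2, 7, 8, 13, 7, 1, 9, 10]

[9, 2, 7, 8, 13, 7, 1, 9, 10]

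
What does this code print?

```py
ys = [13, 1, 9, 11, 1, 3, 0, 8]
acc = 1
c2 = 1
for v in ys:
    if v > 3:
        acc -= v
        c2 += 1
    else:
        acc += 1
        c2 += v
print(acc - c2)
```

-46

v=13: >3, acc = 1-13 = -12; c2=2
v=1: not >3, acc = (-12)+1 = -11; c2=3
v=9: >3, acc = (-11)-9 = -20; c2=4
v=11: >3, acc = (-20)-11 = -31; c2=5
v=1: not >3, acc = (-31)+1 = -30; c2=6
v=3: not >3, acc = (-30)+1 = -29; c2=9
v=0: not >3, acc = (-29)+1 = -28; c2=9
v=8: >3, acc = (-28)-8 = -36; c2=10
acc-c2 = (-36)-10 = -46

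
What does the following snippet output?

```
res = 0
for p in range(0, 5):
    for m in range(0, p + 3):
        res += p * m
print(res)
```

155

p=0,m=0: res = 0+0 = 0
p=0,m=1: res = 0+0 = 0
p=0,m=2: res = 0+0 = 0
p=1,m=0: res = 0+0 = 0
p=1,m=1: res = 0+1 = 1
p=1,m=2: res = 1+2 = 3
p=1,m=3: res = 3+3 = 6
p=2,m=0: res = 6+0 = 6
p=2,m=1: res = 6+2 = 8
p=2,m=2: res = 8+4 = 12
p=2,m=3: res = 12+6 = 18
p=2,m=4: res = 18+8 = 26
p=3,m=0: res = 26+0 = 26
p=3,m=1: res = 26+3 = 29
p=3,m=2: res = 29+6 = 35
p=3,m=3: res = 35+9 = 44
p=3,m=4: res = 44+12 = 56
p=3,m=5: res = 56+15 = 71
p=4,m=0: res = 71+0 = 71
p=4,m=1: res = 71+4 = 75
p=4,m=2: res = 75+8 = 83
p=4,m=3: res = 83+12 = 95
p=4,m=4: res = 95+16 = 111
p=4,m=5: res = 111+20 = 131
p=4,m=6: res = 131+24 = 155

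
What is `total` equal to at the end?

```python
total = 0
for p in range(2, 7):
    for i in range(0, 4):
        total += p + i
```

110

p=2,i=0: total = 0+2 = 2
p=2,i=1: total = 2+3 = 5
p=2,i=2: total = 5+4 = 9
p=2,i=3: total = 9+5 = 14
p=3,i=0: total = 14+3 = 17
p=3,i=1: total = 17+4 = 21
p=3,i=2: total = 21+5 = 26
p=3,i=3: total = 26+6 = 32
p=4,i=0: total = 32+4 = 36
p=4,i=1: total = 36+5 = 41
p=4,i=2: total = 41+6 = 47
p=4,i=3: total = 47+7 = 54
p=5,i=0: total = 54+5 = 59
p=5,i=1: total = 59+6 = 65
p=5,i=2: total = 65+7 = 72
p=5,i=3: total = 72+8 = 80
p=6,i=0: total = 80+6 = 86
p=6,i=1: total = 86+7 = 93
p=6,i=2: total = 93+8 = 101
p=6,i=3: total = 101+9 = 110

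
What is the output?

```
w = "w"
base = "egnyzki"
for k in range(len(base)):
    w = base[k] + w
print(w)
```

ikzyngew

k=0: prepend 'e' → 'ew'
k=1: prepend 'g' → 'gew'
k=2: prepend 'n' → 'ngew'
k=3: prepend 'y' → 'yngew'
k=4: prepend 'z' → 'zyngew'
k=5: prepend 'k' → 'kzyngew'
k=6: prepend 'i' → 'ikzyngew'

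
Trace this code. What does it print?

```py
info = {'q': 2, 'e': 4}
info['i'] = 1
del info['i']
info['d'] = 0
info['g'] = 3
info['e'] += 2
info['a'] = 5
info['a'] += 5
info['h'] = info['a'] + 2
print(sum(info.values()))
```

info['i'] = 1 → {'q': 2, 'e': 4, 'i': 1}
del 'i' → {'q': 2, 'e': 4}
info['d'] = 0 → {'q': 2, 'e': 4, 'd': 0}
info['g'] = 3 → {'q': 2, 'e': 4, 'd': 0, 'g': 3}
info['e'] = 4+2 = 6 → {'q': 2, 'e': 6, 'd': 0, 'g': 3}
info['a'] = 5 → {'q': 2, 'e': 6, 'd': 0, 'g': 3, 'a': 5}
info['a'] = 5+5 = 10 → {'q': 2, 'e': 6, 'd': 0, 'g': 3, 'a': 10}
info['h'] = info['a']+2 = 12 → {'q': 2, 'e': 6, 'd': 0, 'g': 3, 'a': 10, 'h': 12}
sum of values = 33

33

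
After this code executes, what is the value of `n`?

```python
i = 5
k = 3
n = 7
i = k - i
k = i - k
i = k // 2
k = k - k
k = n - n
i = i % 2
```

7

i = 3-5 = -2
k = (-2)-3 = -5
i = (-5)//2 = -3
k = (-5)-(-5) = 0
k = 7-7 = 0
i = (-3)%2 = 1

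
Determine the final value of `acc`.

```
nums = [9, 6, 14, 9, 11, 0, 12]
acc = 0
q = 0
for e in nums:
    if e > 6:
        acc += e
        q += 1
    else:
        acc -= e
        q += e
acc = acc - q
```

38

e=9: >6, acc = 0+9 = 9; q=1
e=6: not >6, acc = 9-6 = 3; q=7
e=14: >6, acc = 3+14 = 17; q=8
e=9: >6, acc = 17+9 = 26; q=9
e=11: >6, acc = 26+11 = 37; q=10
e=0: not >6, acc = 37-0 = 37; q=10
e=12: >6, acc = 37+12 = 49; q=11
acc-q = 49-11 = 38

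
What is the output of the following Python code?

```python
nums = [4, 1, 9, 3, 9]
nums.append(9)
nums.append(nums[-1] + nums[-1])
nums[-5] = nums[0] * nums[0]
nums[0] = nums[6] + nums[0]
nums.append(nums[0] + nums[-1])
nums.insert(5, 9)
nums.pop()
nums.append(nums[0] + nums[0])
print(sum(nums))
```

append 9 → [4, 1, 9, 3, 9, 9]
append nums[-1]+nums[-1] = 9+9 = 18 → [4, 1, 9, 3, 9, 9, 18]
nums[-5] = nums[0]*nums[0] = 4*4 = 16 → [4, 1, 16, 3, 9, 9, 18]
nums[0] = nums[6]+nums[0] = 18+4 = 22 → [22, 1, 16, 3, 9, 9, 18]
append nums[0]+nums[-1] = 22+18 = 40 → [22, 1, 16, 3, 9, 9, 18, 40]
insert 9 at 5 → [22, 1, 16, 3, 9, 9, 9, 18, 40]
pop() removes 40 → [22, 1, 16, 3, 9, 9, 9, 18]
append nums[0]+nums[0] = 22+22 = 44 → [22, 1, 16, 3, 9, 9, 9, 18, 44]
sum = 131

131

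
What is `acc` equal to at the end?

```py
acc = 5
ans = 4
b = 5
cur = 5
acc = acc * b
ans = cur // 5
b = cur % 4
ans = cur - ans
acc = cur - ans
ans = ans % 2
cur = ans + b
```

acc = 5*5 = 25
ans = 5//5 = 1
b = 5%4 = 1
ans = 5-1 = 4
acc = 5-4 = 1
ans = 4%2 = 0
cur = 0+1 = 1

1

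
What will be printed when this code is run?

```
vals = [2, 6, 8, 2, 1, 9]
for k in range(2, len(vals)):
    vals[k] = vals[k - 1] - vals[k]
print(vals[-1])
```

k=2: vals[2] = 6-8 = -2 → [2, 6, -2, 2, 1, 9]
k=3: vals[3] = (-2)-2 = -4 → [2, 6, -2, -4, 1, 9]
k=4: vals[4] = (-4)-1 = -5 → [2, 6, -2, -4, -5, 9]
k=5: vals[5] = (-5)-9 = -14 → [2, 6, -2, -4, -5, -14]

-14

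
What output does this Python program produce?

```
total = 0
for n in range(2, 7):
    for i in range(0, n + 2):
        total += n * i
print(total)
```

n=2,i=0: total = 0+0 = 0
n=2,i=1: total = 0+2 = 2
n=2,i=2: total = 2+4 = 6
n=2,i=3: total = 6+6 = 12
n=3,i=0: total = 12+0 = 12
n=3,i=1: total = 12+3 = 15
n=3,i=2: total = 15+6 = 21
n=3,i=3: total = 21+9 = 30
n=3,i=4: total = 30+12 = 42
n=4,i=0: total = 42+0 = 42
n=4,i=1: total = 42+4 = 46
n=4,i=2: total = 46+8 = 54
n=4,i=3: total = 54+12 = 66
n=4,i=4: total = 66+16 = 82
n=4,i=5: total = 82+20 = 102
n=5,i=0: total = 102+0 = 102
n=5,i=1: total = 102+5 = 107
n=5,i=2: total = 107+10 = 117
n=5,i=3: total = 117+15 = 132
n=5,i=4: total = 132+20 = 152
n=5,i=5: total = 152+25 = 177
n=5,i=6: total = 177+30 = 207
n=6,i=0: total = 207+0 = 207
n=6,i=1: total = 207+6 = 213
n=6,i=2: total = 213+12 = 225
n=6,i=3: total = 225+18 = 243
n=6,i=4: total = 243+24 = 267
n=6,i=5: total = 267+30 = 297
n=6,i=6: total = 297+36 = 333
n=6,i=7: total = 333+42 = 375

375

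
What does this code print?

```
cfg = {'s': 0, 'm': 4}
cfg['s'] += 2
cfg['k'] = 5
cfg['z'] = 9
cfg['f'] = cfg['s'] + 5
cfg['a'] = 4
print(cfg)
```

cfg['s'] = 0+2 = 2 → {'s': 2, 'm': 4}
cfg['k'] = 5 → {'s': 2, 'm': 4, 'k': 5}
cfg['z'] = 9 → {'s': 2, 'm': 4, 'k': 5, 'z': 9}
cfg['f'] = cfg['s']+5 = 7 → {'s': 2, 'm': 4, 'k': 5, 'z': 9, 'f': 7}
cfg['a'] = 4 → {'s': 2, 'm': 4, 'k': 5, 'z': 9, 'f': 7, 'a': 4}

{'s': 2, 'm': 4, 'k': 5, 'z': 9, 'f': 7, 'a': 4}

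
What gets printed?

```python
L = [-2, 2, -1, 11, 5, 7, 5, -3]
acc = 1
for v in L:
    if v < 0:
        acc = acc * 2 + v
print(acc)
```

v=-2: <0, acc = 1*2+(-2) = 0
v=2: not <0
v=-1: <0, acc = 0*2+(-1) = -1
v=11: not <0
v=5: not <0
v=7: not <0
v=5: not <0
v=-3: <0, acc = (-1)*2+(-3) = -5

-5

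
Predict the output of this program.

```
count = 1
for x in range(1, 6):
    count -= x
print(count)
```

-14

x=1: count = 1-1 = 0
x=2: count = 0-2 = -2
x=3: count = (-2)-3 = -5
x=4: count = (-5)-4 = -9
x=5: count = (-9)-5 = -14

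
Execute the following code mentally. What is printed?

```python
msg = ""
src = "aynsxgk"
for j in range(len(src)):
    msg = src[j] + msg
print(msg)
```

j=0: prepend 'a' → 'a'
j=1: prepend 'y' → 'ya'
j=2: prepend 'n' → 'nya'
j=3: prepend 's' → 'snya'
j=4: prepend 'x' → 'xsnya'
j=5: prepend 'g' → 'gxsnya'
j=6: prepend 'k' → 'kgxsnya'

kgxsnya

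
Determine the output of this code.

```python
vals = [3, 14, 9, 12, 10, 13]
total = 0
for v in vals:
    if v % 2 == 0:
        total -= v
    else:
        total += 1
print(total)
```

-33

v=3: not even, total = 0+1 = 1
v=14: even, total = 1-14 = -13
v=9: not even, total = (-13)+1 = -12
v=12: even, total = (-12)-12 = -24
v=10: even, total = (-24)-10 = -34
v=13: not even, total = (-34)+1 = -33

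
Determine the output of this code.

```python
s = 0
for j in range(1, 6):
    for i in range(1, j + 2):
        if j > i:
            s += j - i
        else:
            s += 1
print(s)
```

j=1,i=1: not 1>1, s = 0+1 = 1
j=1,i=2: not 1>2, s = 1+1 = 2
j=2,i=1: 2>1, s = 2+1 = 3
j=2,i=2: not 2>2, s = 3+1 = 4
j=2,i=3: not 2>3, s = 4+1 = 5
j=3,i=1: 3>1, s = 5+2 = 7
j=3,i=2: 3>2, s = 7+1 = 8
j=3,i=3: not 3>3, s = 8+1 = 9
j=3,i=4: not 3>4, s = 9+1 = 10
j=4,i=1: 4>1, s = 10+3 = 13
j=4,i=2: 4>2, s = 13+2 = 15
j=4,i=3: 4>3, s = 15+1 = 16
j=4,i=4: not 4>4, s = 16+1 = 17
j=4,i=5: not 4>5, s = 17+1 = 18
j=5,i=1: 5>1, s = 18+4 = 22
j=5,i=2: 5>2, s = 22+3 = 25
j=5,i=3: 5>3, s = 25+2 = 27
j=5,i=4: 5>4, s = 27+1 = 28
j=5,i=5: not 5>5, s = 28+1 = 29
j=5,i=6: not 5>6, s = 29+1 = 30

30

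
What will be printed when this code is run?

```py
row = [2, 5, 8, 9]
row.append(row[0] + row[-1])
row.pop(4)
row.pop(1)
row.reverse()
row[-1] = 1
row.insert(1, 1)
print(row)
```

[9, 1, 8, 1]

append row[0]+row[-1] = 2+9 = 11 → [2, 5, 8, 9, 11]
pop(4) removes 11 → [2, 5, 8, 9]
pop(1) removes 5 → [2, 8, 9]
reverse → [9, 8, 2]
row[-1] = 1 → [9, 8, 1]
insert 1 at 1 → [9, 1, 8, 1]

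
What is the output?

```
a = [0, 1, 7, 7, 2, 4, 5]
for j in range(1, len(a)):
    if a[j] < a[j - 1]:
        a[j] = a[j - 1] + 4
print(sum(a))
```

60

j=1: 1>=0, unchanged → [0, 1, 7, 7, 2, 4, 5]
j=2: 7>=1, unchanged → [0, 1, 7, 7, 2, 4, 5]
j=3: 7>=7, unchanged → [0, 1, 7, 7, 2, 4, 5]
j=4: 2<7, a[4] = 7+4 = 11 → [0, 1, 7, 7, 11, 4, 5]
j=5: 4<11, a[5] = 11+4 = 15 → [0, 1, 7, 7, 11, 15, 5]
j=6: 5<15, a[6] = 15+4 = 19 → [0, 1, 7, 7, 11, 15, 19]
sum = 60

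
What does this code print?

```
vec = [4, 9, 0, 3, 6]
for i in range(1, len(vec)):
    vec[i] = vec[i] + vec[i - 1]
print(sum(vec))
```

i=1: vec[1] = 9+4 = 13 → [4, 13, 0, 3, 6]
i=2: vec[2] = 0+13 = 13 → [4, 13, 13, 3, 6]
i=3: vec[3] = 3+13 = 16 → [4, 13, 13, 16, 6]
i=4: vec[4] = 6+16 = 22 → [4, 13, 13, 16, 22]
sum = 68

68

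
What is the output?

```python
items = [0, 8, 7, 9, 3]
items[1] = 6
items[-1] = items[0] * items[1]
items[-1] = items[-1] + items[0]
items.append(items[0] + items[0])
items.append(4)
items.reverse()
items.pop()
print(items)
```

items[1] = 6 → [0, 6, 7, 9, 3]
items[-1] = items[0]*items[1] = 0*6 = 0 → [0, 6, 7, 9, 0]
items[-1] = items[-1]+items[0] = 0+0 = 0 → [0, 6, 7, 9, 0]
append items[0]+items[0] = 0+0 = 0 → [0, 6, 7, 9, 0, 0]
append 4 → [0, 6, 7, 9, 0, 0, 4]
reverse → [4, 0, 0, 9, 7, 6, 0]
pop() removes 0 → [4, 0, 0, 9, 7, 6]

[4, 0, 0, 9, 7, 6]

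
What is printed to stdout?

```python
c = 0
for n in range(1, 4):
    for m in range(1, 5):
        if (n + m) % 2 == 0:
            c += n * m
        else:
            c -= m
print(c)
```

n=1,m=1: even sum, c = 0+1 = 1
n=1,m=2: odd sum, c = 1-2 = -1
n=1,m=3: even sum, c = (-1)+3 = 2
n=1,m=4: odd sum, c = 2-4 = -2
n=2,m=1: odd sum, c = (-2)-1 = -3
n=2,m=2: even sum, c = (-3)+4 = 1
n=2,m=3: odd sum, c = 1-3 = -2
n=2,m=4: even sum, c = (-2)+8 = 6
n=3,m=1: even sum, c = 6+3 = 9
n=3,m=2: odd sum, c = 9-2 = 7
n=3,m=3: even sum, c = 7+9 = 16
n=3,m=4: odd sum, c = 16-4 = 12

12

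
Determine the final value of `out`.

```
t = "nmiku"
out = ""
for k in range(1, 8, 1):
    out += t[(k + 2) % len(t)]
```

k=1: add t[3]='k' → 'k'
k=2: add t[4]='u' → 'ku'
k=3: add t[0]='n' → 'kun'
k=4: add t[1]='m' → 'kunm'
k=5: add t[2]='i' → 'kunmi'
k=6: add t[3]='k' → 'kunmik'
k=7: add t[4]='u' → 'kunmiku'

'kunmiku'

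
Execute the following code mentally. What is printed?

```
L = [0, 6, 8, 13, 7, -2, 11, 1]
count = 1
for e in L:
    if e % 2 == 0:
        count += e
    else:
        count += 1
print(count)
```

17

e=0: even, count = 1+0 = 1
e=6: even, count = 1+6 = 7
e=8: even, count = 7+8 = 15
e=13: not even, count = 15+1 = 16
e=7: not even, count = 16+1 = 17
e=-2: even, count = 17+(-2) = 15
e=11: not even, count = 15+1 = 16
e=1: not even, count = 16+1 = 17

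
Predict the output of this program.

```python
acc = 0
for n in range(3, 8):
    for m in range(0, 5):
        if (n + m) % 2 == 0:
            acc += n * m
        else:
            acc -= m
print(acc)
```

94

n=3,m=0: odd sum, acc = 0-0 = 0
n=3,m=1: even sum, acc = 0+3 = 3
n=3,m=2: odd sum, acc = 3-2 = 1
n=3,m=3: even sum, acc = 1+9 = 10
n=3,m=4: odd sum, acc = 10-4 = 6
n=4,m=0: even sum, acc = 6+0 = 6
n=4,m=1: odd sum, acc = 6-1 = 5
n=4,m=2: even sum, acc = 5+8 = 13
n=4,m=3: odd sum, acc = 13-3 = 10
n=4,m=4: even sum, acc = 10+16 = 26
n=5,m=0: odd sum, acc = 26-0 = 26
n=5,m=1: even sum, acc = 26+5 = 31
n=5,m=2: odd sum, acc = 31-2 = 29
n=5,m=3: even sum, acc = 29+15 = 44
n=5,m=4: odd sum, acc = 44-4 = 40
n=6,m=0: even sum, acc = 40+0 = 40
n=6,m=1: odd sum, acc = 40-1 = 39
n=6,m=2: even sum, acc = 39+12 = 51
n=6,m=3: odd sum, acc = 51-3 = 48
n=6,m=4: even sum, acc = 48+24 = 72
n=7,m=0: odd sum, acc = 72-0 = 72
n=7,m=1: even sum, acc = 72+7 = 79
n=7,m=2: odd sum, acc = 79-2 = 77
n=7,m=3: even sum, acc = 77+21 = 98
n=7,m=4: odd sum, acc = 98-4 = 94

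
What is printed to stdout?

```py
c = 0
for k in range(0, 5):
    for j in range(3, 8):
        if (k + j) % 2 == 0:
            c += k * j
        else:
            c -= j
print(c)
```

k=0,j=3: odd sum, c = 0-3 = -3
k=0,j=4: even sum, c = (-3)+0 = -3
k=0,j=5: odd sum, c = (-3)-5 = -8
k=0,j=6: even sum, c = (-8)+0 = -8
k=0,j=7: odd sum, c = (-8)-7 = -15
k=1,j=3: even sum, c = (-15)+3 = -12
k=1,j=4: odd sum, c = (-12)-4 = -16
k=1,j=5: even sum, c = (-16)+5 = -11
k=1,j=6: odd sum, c = (-11)-6 = -17
k=1,j=7: even sum, c = (-17)+7 = -10
k=2,j=3: odd sum, c = (-10)-3 = -13
k=2,j=4: even sum, c = (-13)+8 = -5
k=2,j=5: odd sum, c = (-5)-5 = -10
k=2,j=6: even sum, c = (-10)+12 = 2
k=2,j=7: odd sum, c = 2-7 = -5
k=3,j=3: even sum, c = (-5)+9 = 4
k=3,j=4: odd sum, c = 4-4 = 0
k=3,j=5: even sum, c = 0+15 = 15
k=3,j=6: odd sum, c = 15-6 = 9
k=3,j=7: even sum, c = 9+21 = 30
k=4,j=3: odd sum, c = 30-3 = 27
k=4,j=4: even sum, c = 27+16 = 43
k=4,j=5: odd sum, c = 43-5 = 38
k=4,j=6: even sum, c = 38+24 = 62
k=4,j=7: odd sum, c = 62-7 = 55

55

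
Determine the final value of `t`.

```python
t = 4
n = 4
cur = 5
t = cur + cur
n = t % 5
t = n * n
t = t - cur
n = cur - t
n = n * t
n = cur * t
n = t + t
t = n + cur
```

t = 5+5 = 10
n = 10%5 = 0
t = 0*0 = 0
t = 0-5 = -5
n = 5-(-5) = 10
n = 10*(-5) = -50
n = 5*(-5) = -25
n = (-5)+(-5) = -10
t = (-10)+5 = -5

-5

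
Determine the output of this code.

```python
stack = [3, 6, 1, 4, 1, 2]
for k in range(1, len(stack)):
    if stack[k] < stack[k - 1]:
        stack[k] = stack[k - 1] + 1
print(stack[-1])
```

10

k=1: 6>=3, unchanged → [3, 6, 1, 4, 1, 2]
k=2: 1<6, stack[2] = 6+1 = 7 → [3, 6, 7, 4, 1, 2]
k=3: 4<7, stack[3] = 7+1 = 8 → [3, 6, 7, 8, 1, 2]
k=4: 1<8, stack[4] = 8+1 = 9 → [3, 6, 7, 8, 9, 2]
k=5: 2<9, stack[5] = 9+1 = 10 → [3, 6, 7, 8, 9, 10]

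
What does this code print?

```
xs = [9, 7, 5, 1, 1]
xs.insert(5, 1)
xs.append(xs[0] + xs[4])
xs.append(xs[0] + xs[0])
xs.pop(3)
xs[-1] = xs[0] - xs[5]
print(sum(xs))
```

32

insert 1 at 5 → [9, 7, 5, 1, 1, 1]
append xs[0]+xs[4] = 9+1 = 10 → [9, 7, 5, 1, 1, 1, 10]
append xs[0]+xs[0] = 9+9 = 18 → [9, 7, 5, 1, 1, 1, 10, 18]
pop(3) removes 1 → [9, 7, 5, 1, 1, 10, 18]
xs[-1] = xs[0]-xs[5] = 9-10 = -1 → [9, 7, 5, 1, 1, 10, -1]
sum = 32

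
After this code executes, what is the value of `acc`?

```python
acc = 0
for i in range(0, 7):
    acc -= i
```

-21

i=0: acc = 0-0 = 0
i=1: acc = 0-1 = -1
i=2: acc = (-1)-2 = -3
i=3: acc = (-3)-3 = -6
i=4: acc = (-6)-4 = -10
i=5: acc = (-10)-5 = -15
i=6: acc = (-15)-6 = -21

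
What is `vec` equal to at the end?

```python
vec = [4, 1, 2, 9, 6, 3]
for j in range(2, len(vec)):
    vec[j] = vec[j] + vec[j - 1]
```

j=2: vec[2] = 2+1 = 3 → [4, 1, 3, 9, 6, 3]
j=3: vec[3] = 9+3 = 12 → [4, 1, 3, 12, 6, 3]
j=4: vec[4] = 6+12 = 18 → [4, 1, 3, 12, 18, 3]
j=5: vec[5] = 3+18 = 21 → [4, 1, 3, 12, 18, 21]

[4, 1, 3, 12, 18, 21]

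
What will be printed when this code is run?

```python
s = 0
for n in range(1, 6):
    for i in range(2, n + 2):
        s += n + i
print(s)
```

105

n=1,i=2: s = 0+3 = 3
n=2,i=2: s = 3+4 = 7
n=2,i=3: s = 7+5 = 12
n=3,i=2: s = 12+5 = 17
n=3,i=3: s = 17+6 = 23
n=3,i=4: s = 23+7 = 30
n=4,i=2: s = 30+6 = 36
n=4,i=3: s = 36+7 = 43
n=4,i=4: s = 43+8 = 51
n=4,i=5: s = 51+9 = 60
n=5,i=2: s = 60+7 = 67
n=5,i=3: s = 67+8 = 75
n=5,i=4: s = 75+9 = 84
n=5,i=5: s = 84+10 = 94
n=5,i=6: s = 94+11 = 105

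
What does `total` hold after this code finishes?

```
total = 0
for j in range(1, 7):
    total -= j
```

-21

j=1: total = 0-1 = -1
j=2: total = (-1)-2 = -3
j=3: total = (-3)-3 = -6
j=4: total = (-6)-4 = -10
j=5: total = (-10)-5 = -15
j=6: total = (-15)-6 = -21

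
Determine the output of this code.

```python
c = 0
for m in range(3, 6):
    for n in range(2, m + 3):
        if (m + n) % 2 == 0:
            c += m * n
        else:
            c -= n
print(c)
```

121

m=3,n=2: odd sum, c = 0-2 = -2
m=3,n=3: even sum, c = (-2)+9 = 7
m=3,n=4: odd sum, c = 7-4 = 3
m=3,n=5: even sum, c = 3+15 = 18
m=4,n=2: even sum, c = 18+8 = 26
m=4,n=3: odd sum, c = 26-3 = 23
m=4,n=4: even sum, c = 23+16 = 39
m=4,n=5: odd sum, c = 39-5 = 34
m=4,n=6: even sum, c = 34+24 = 58
m=5,n=2: odd sum, c = 58-2 = 56
m=5,n=3: even sum, c = 56+15 = 71
m=5,n=4: odd sum, c = 71-4 = 67
m=5,n=5: even sum, c = 67+25 = 92
m=5,n=6: odd sum, c = 92-6 = 86
m=5,n=7: even sum, c = 86+35 = 121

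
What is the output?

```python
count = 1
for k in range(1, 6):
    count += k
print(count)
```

k=1: count = 1+1 = 2
k=2: count = 2+2 = 4
k=3: count = 4+3 = 7
k=4: count = 7+4 = 11
k=5: count = 11+5 = 16

16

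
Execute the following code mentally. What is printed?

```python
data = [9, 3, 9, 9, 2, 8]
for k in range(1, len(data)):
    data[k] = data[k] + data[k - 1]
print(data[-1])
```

k=1: data[1] = 3+9 = 12 → [9, 12, 9, 9, 2, 8]
k=2: data[2] = 9+12 = 21 → [9, 12, 21, 9, 2, 8]
k=3: data[3] = 9+21 = 30 → [9, 12, 21, 30, 2, 8]
k=4: data[4] = 2+30 = 32 → [9, 12, 21, 30, 32, 8]
k=5: data[5] = 8+32 = 40 → [9, 12, 21, 30, 32, 40]

40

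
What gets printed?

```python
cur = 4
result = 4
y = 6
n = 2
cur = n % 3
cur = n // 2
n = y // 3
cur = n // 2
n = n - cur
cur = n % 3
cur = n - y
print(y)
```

6

cur = 2%3 = 2
cur = 2//2 = 1
n = 6//3 = 2
cur = 2//2 = 1
n = 2-1 = 1
cur = 1%3 = 1
cur = 1-6 = -5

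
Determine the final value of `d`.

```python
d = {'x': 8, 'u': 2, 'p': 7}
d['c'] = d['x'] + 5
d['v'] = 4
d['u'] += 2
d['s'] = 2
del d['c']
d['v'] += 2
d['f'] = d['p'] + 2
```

{'x': 8, 'u': 4, 'p': 7, 'v': 6, 's': 2, 'f': 9}

d['c'] = d['x']+5 = 13 → {'x': 8, 'u': 2, 'p': 7, 'c': 13}
d['v'] = 4 → {'x': 8, 'u': 2, 'p': 7, 'c': 13, 'v': 4}
d['u'] = 2+2 = 4 → {'x': 8, 'u': 4, 'p': 7, 'c': 13, 'v': 4}
d['s'] = 2 → {'x': 8, 'u': 4, 'p': 7, 'c': 13, 'v': 4, 's': 2}
del 'c' → {'x': 8, 'u': 4, 'p': 7, 'v': 4, 's': 2}
d['v'] = 4+2 = 6 → {'x': 8, 'u': 4, 'p': 7, 'v': 6, 's': 2}
d['f'] = d['p']+2 = 9 → {'x': 8, 'u': 4, 'p': 7, 'v': 6, 's': 2, 'f': 9}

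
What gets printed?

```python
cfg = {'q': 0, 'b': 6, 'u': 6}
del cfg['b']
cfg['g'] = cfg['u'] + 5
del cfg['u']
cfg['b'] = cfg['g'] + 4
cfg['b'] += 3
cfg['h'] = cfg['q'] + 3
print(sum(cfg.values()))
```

del 'b' → {'q': 0, 'u': 6}
cfg['g'] = cfg['u']+5 = 11 → {'q': 0, 'u': 6, 'g': 11}
del 'u' → {'q': 0, 'g': 11}
cfg['b'] = cfg['g']+4 = 15 → {'q': 0, 'g': 11, 'b': 15}
cfg['b'] = 15+3 = 18 → {'q': 0, 'g': 11, 'b': 18}
cfg['h'] = cfg['q']+3 = 3 → {'q': 0, 'g': 11, 'b': 18, 'h': 3}
sum of values = 32

32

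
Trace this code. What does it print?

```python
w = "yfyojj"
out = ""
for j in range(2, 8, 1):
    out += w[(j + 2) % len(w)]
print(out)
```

jjyfyo

j=2: add w[4]='j' → 'j'
j=3: add w[5]='j' → 'jj'
j=4: add w[0]='y' → 'jjy'
j=5: add w[1]='f' → 'jjyf'
j=6: add w[2]='y' → 'jjyfy'
j=7: add w[3]='o' → 'jjyfyo'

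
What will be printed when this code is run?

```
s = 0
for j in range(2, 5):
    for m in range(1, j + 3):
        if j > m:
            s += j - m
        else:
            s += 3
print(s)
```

37

j=2,m=1: 2>1, s = 0+1 = 1
j=2,m=2: not 2>2, s = 1+3 = 4
j=2,m=3: not 2>3, s = 4+3 = 7
j=2,m=4: not 2>4, s = 7+3 = 10
j=3,m=1: 3>1, s = 10+2 = 12
j=3,m=2: 3>2, s = 12+1 = 13
j=3,m=3: not 3>3, s = 13+3 = 16
j=3,m=4: not 3>4, s = 16+3 = 19
j=3,m=5: not 3>5, s = 19+3 = 22
j=4,m=1: 4>1, s = 22+3 = 25
j=4,m=2: 4>2, s = 25+2 = 27
j=4,m=3: 4>3, s = 27+1 = 28
j=4,m=4: not 4>4, s = 28+3 = 31
j=4,m=5: not 4>5, s = 31+3 = 34
j=4,m=6: not 4>6, s = 34+3 = 37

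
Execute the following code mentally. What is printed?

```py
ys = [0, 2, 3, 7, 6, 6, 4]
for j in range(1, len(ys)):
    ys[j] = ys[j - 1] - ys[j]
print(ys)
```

[0, -2, -5, -12, -18, -24, -28]

j=1: ys[1] = 0-2 = -2 → [0, -2, 3, 7, 6, 6, 4]
j=2: ys[2] = (-2)-3 = -5 → [0, -2, -5, 7, 6, 6, 4]
j=3: ys[3] = (-5)-7 = -12 → [0, -2, -5, -12, 6, 6, 4]
j=4: ys[4] = (-12)-6 = -18 → [0, -2, -5, -12, -18, 6, 4]
j=5: ys[5] = (-18)-6 = -24 → [0, -2, -5, -12, -18, -24, 4]
j=6: ys[6] = (-24)-4 = -28 → [0, -2, -5, -12, -18, -24, -28]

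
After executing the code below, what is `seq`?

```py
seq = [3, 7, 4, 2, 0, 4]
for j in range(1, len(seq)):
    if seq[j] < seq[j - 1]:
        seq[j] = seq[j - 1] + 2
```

[3, 7, 9, 11, 13, 15]

j=1: 7>=3, unchanged → [3, 7, 4, 2, 0, 4]
j=2: 4<7, seq[2] = 7+2 = 9 → [3, 7, 9, 2, 0, 4]
j=3: 2<9, seq[3] = 9+2 = 11 → [3, 7, 9, 11, 0, 4]
j=4: 0<11, seq[4] = 11+2 = 13 → [3, 7, 9, 11, 13, 4]
j=5: 4<13, seq[5] = 13+2 = 15 → [3, 7, 9, 11, 13, 15]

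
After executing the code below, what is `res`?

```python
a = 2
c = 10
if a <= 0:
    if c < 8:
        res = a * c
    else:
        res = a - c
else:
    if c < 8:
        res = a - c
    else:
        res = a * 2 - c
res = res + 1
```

a=2, c=10
a <= 0 is False; c < 8 is False
→ res = a * 2 - c = -6
res = (-6)+1 = -5

-5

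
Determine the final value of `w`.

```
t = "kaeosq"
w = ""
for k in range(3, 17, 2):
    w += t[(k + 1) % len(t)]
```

'skeskes'

k=3: add t[4]='s' → 's'
k=5: add t[0]='k' → 'sk'
k=7: add t[2]='e' → 'ske'
k=9: add t[4]='s' → 'skes'
k=11: add t[0]='k' → 'skesk'
k=13: add t[2]='e' → 'skeske'
k=15: add t[4]='s' → 'skeskes'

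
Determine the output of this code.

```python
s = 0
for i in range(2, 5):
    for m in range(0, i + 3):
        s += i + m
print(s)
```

102

i=2,m=0: s = 0+2 = 2
i=2,m=1: s = 2+3 = 5
i=2,m=2: s = 5+4 = 9
i=2,m=3: s = 9+5 = 14
i=2,m=4: s = 14+6 = 20
i=3,m=0: s = 20+3 = 23
i=3,m=1: s = 23+4 = 27
i=3,m=2: s = 27+5 = 32
i=3,m=3: s = 32+6 = 38
i=3,m=4: s = 38+7 = 45
i=3,m=5: s = 45+8 = 53
i=4,m=0: s = 53+4 = 57
i=4,m=1: s = 57+5 = 62
i=4,m=2: s = 62+6 = 68
i=4,m=3: s = 68+7 = 75
i=4,m=4: s = 75+8 = 83
i=4,m=5: s = 83+9 = 92
i=4,m=6: s = 92+10 = 102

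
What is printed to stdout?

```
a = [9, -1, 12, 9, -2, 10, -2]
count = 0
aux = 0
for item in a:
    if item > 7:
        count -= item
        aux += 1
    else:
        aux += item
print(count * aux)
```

item=9: >7, count = 0-9 = -9; aux=1
item=-1: not >7; aux=0
item=12: >7, count = (-9)-12 = -21; aux=1
item=9: >7, count = (-21)-9 = -30; aux=2
item=-2: not >7; aux=0
item=10: >7, count = (-30)-10 = -40; aux=1
item=-2: not >7; aux=-1
count*aux = (-40)*(-1) = 40

40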